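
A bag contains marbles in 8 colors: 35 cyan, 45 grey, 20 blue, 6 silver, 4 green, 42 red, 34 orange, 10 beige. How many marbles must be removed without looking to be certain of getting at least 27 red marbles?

The worst case draws every non-red marble first: 35 + 45 + 20 + 6 + 4 + 34 + 10 = 154.
The next 27 draws are then forced to be red, giving 154 + 27 = 181.

181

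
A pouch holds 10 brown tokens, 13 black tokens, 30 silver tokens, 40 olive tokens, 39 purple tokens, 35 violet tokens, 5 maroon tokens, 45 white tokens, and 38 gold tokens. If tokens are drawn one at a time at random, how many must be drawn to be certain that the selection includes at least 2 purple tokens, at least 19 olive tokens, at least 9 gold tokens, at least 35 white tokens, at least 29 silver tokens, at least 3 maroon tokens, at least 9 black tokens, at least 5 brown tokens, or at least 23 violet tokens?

126

Each of the 9 colors has its own threshold; avoid all of them simultaneously.
The worst case stops just short of every target: 4 brown, 8 black, 28 silver, 18 olive, 1 purple, 22 violet, 2 maroon, 34 white, 8 gold — 4 + 8 + 28 + 18 + 1 + 22 + 2 + 34 + 8 = 125 tokens.
One more token must push some color to its target, so 125 + 1 = 126.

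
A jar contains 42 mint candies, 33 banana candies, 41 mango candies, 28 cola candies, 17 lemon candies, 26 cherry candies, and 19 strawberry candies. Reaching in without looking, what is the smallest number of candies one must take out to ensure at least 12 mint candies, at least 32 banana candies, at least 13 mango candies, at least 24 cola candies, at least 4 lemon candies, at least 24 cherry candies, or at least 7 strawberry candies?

110

The worst case stops just short of every target: 11 mint, 31 banana, 12 mango, 23 cola, 3 lemon, 23 cherry, 6 strawberry — 11 + 31 + 12 + 23 + 3 + 23 + 6 = 109 candies.
One more candy must push some flavor to its target, so 109 + 1 = 110.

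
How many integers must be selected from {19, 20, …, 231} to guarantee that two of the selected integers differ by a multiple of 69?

70

Group the integers by remainder mod 69; there are 69 residue classes, each nonempty in this range.
Choosing one from each class (69 integers) avoids any shared remainder.
One more choice must repeat a class, so two differ by a multiple of 69. Hence 69 + 1 = 70.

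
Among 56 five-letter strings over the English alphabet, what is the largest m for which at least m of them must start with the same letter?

3

There are 26 possible first letters, which serve as the pigeonholes.
If each of the 26 possible first letters held at most 2, the total would be at most 26 × 2 = 52 < 56, a contradiction.
So at least one holds ⌈56/26⌉ = 3.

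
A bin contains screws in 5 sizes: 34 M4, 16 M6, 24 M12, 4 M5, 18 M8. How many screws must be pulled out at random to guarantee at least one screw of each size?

93

The hardest size to obtain is M5: we could draw every other screw first — 96 − 4 = 92 screws — without a single M5 one.
The next draw must be M5, so 92 + 1 = 93.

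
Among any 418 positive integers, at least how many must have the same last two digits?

5

If each of the 100 possible two-digit endings held at most 4, the total would be at most 100 × 4 = 400 < 418, a contradiction.
So at least one holds ⌈418/100⌉ = 5.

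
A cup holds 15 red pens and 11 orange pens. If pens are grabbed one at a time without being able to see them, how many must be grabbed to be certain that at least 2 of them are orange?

17

To avoid orange pens as long as possible, exhaust the other 1 ink color first.
The worst case draws every non-orange pen first: 15.
The next 2 draws are then forced to be orange, giving 15 + 2 = 17.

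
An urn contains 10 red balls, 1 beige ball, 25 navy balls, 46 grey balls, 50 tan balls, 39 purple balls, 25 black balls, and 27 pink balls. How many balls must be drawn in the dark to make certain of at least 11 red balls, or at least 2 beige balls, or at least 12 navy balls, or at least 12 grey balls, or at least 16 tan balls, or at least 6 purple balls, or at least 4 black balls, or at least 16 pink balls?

Each of the 8 colors has its own threshold; avoid all of them simultaneously.
The worst case stops just short of every target: 10 red, 1 beige, 11 navy, 11 grey, 15 tan, 5 purple, 3 black, 15 pink — 10 + 1 + 11 + 11 + 15 + 5 + 3 + 15 = 71 balls.
One more ball must push some color to its target, so 71 + 1 = 72.

72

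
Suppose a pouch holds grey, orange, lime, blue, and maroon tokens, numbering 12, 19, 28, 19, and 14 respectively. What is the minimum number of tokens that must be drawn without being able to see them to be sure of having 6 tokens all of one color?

Treat the 5 colors as pigeonholes.
The worst case takes 5 tokens of each color without reaching 6 of any: 5 × 5 = 25.
The next token must bring some color to 6, so 25 + 1 = 26.

26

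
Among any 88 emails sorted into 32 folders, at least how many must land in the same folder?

The 88 emails fall into 32 folders.
If each of the 32 folders held at most 2, the total would be at most 32 × 2 = 64 < 88, a contradiction.
So at least one holds ⌈88/32⌉ = 3.

3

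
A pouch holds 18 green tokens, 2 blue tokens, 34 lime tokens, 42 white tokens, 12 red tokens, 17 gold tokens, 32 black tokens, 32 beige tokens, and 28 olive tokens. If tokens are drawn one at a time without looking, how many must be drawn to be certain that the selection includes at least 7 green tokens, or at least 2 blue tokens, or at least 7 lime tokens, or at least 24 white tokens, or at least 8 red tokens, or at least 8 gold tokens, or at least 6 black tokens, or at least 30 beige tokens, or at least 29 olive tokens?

The worst case stops just short of every target: 6 green, 1 blue, 6 lime, 23 white, 7 red, 7 gold, 5 black, 29 beige, 28 olive — 6 + 1 + 6 + 23 + 7 + 7 + 5 + 29 + 28 = 112 tokens.
One more token must push some color to its target, so 112 + 1 = 113.

113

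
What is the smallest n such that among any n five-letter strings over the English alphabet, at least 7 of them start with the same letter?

157

There are 26 possible first letters acting as pigeonholes.
With 26 × 6 = 156 five-letter strings over the English alphabet we could place exactly 6 in each, with no class reaching 7.
One more forces some class to hold 7, so 156 + 1 = 157.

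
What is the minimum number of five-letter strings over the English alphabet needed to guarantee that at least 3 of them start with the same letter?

There are 26 possible first letters acting as pigeonholes.
With 26 × 2 = 52 five-letter strings over the English alphabet we could place exactly 2 in each, with no class reaching 3.
One more forces some class to hold 3, so 52 + 1 = 53.

53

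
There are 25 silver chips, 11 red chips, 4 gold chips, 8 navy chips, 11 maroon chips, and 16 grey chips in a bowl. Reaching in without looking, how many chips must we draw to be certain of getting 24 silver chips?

The worst case draws every non-silver chip first: 11 + 4 + 8 + 11 + 16 = 50.
The next 24 draws are then forced to be silver, giving 50 + 24 = 74.

74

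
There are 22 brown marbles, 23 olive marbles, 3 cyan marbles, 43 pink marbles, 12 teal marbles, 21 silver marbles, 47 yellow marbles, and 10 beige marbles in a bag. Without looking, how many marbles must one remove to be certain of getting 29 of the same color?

148

Treat the 8 colors as pigeonholes.
In the worst case we take at most 28 of each color, but all 22 brown, all 23 olive, all 3 cyan, all 12 teal, all 21 silver, and all 10 beige (fewer than 28), giving 22 + 23 + 3 + 28 + 12 + 21 + 28 + 10 = 147.
One more marble then forces some color to 29, so 147 + 1 = 148.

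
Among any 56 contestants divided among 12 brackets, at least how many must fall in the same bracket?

The 56 contestants fall into 12 brackets.
If each of the 12 brackets held at most 4, the total would be at most 12 × 4 = 48 < 56, a contradiction.
So at least one holds ⌈56/12⌉ = 5.

5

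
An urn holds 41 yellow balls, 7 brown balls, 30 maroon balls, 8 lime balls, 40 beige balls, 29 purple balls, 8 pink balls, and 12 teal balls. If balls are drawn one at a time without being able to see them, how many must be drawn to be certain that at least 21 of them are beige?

To avoid beige balls as long as possible, exhaust the other 7 colors first.
The worst case draws every non-beige ball first: 41 + 7 + 30 + 8 + 29 + 8 + 12 = 135.
The next 21 draws are then forced to be beige, giving 135 + 21 = 156.

156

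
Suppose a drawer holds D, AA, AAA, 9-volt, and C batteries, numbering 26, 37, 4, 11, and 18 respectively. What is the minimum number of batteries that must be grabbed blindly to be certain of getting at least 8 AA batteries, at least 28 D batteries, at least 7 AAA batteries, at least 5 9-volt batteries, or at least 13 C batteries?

54

The worst case stops just short of every target: all 26 D, 7 AA, all 4 AAA, 4 9-volt, 12 C — 26 + 7 + 4 + 4 + 12 = 53 batteries.
One more battery must push some type to its target, so 53 + 1 = 54.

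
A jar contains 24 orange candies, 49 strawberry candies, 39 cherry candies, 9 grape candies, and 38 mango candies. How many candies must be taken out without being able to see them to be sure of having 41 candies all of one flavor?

Treat the 5 flavors as pigeonholes.
In the worst case we take at most 40 of each flavor, but all 24 orange, all 39 cherry, all 9 grape, and all 38 mango (fewer than 40), giving 24 + 40 + 39 + 9 + 38 = 150.
One more candy then forces some flavor to 41, so 150 + 1 = 151.

151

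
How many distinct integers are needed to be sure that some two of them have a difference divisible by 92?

Two integers differ by a multiple of 92 exactly when they share a remainder mod 92.
There are 92 residue classes mod 92, so 92 integers can all lie in distinct classes.
One more integer must repeat a residue, giving a difference divisible by 92. So n = 92 + 1 = 93.

93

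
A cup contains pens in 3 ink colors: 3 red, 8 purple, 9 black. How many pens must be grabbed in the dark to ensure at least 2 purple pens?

The worst case draws every non-purple pen first: 3 + 9 = 12.
The next 2 draws are then forced to be purple, giving 12 + 2 = 14.

14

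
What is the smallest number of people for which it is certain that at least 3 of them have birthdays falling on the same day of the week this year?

15

There are 7 days of the week acting as pigeonholes.
With 7 × 2 = 14 people we could place exactly 2 in each, with no class reaching 3.
One more forces some class to hold 3, so 14 + 1 = 15.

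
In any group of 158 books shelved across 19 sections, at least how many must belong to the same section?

The 158 books fall into 19 sections.
If each of the 19 sections held at most 8, the total would be at most 19 × 8 = 152 < 158, a contradiction.
So at least one holds ⌈158/19⌉ = 9.

9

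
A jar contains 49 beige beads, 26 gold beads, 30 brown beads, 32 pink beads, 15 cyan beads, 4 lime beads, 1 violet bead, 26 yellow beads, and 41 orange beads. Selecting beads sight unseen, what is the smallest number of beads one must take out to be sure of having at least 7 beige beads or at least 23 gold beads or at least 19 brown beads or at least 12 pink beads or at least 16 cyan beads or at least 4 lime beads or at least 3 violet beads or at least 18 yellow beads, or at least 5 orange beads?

Each of the 9 colors has its own threshold; avoid all of them simultaneously.
The worst case stops just short of every target: 6 beige, 22 gold, 18 brown, 11 pink, 15 cyan, 3 lime, all 1 violet, 17 yellow, 4 orange — 6 + 22 + 18 + 11 + 15 + 3 + 1 + 17 + 4 = 97 beads.
One more bead must push some color to its target, so 97 + 1 = 98.

98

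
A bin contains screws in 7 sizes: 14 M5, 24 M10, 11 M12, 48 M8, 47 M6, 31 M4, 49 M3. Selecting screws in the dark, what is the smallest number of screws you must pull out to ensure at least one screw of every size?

The hardest size to obtain is M12: we could draw every other screw first — 224 − 11 = 213 screws — without a single M12 one.
The next draw must be M12, so 213 + 1 = 214.

214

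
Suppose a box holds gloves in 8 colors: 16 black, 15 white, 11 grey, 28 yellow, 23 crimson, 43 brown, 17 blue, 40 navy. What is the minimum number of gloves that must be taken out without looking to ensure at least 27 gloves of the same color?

161

Treat the 8 colors as pigeonholes.
In the worst case we take at most 26 of each color, but all 16 black, all 15 white, all 11 grey, all 23 crimson, and all 17 blue (fewer than 26), giving 16 + 15 + 11 + 26 + 23 + 26 + 17 + 26 = 160.
One more glove then forces some color to 27, so 160 + 1 = 161.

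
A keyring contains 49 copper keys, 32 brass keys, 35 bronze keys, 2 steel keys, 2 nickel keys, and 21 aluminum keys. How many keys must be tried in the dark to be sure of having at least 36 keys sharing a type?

128

In the worst case we take at most 35 of each type, but all 32 brass, all 2 steel, all 2 nickel, and all 21 aluminum (fewer than 35), giving 35 + 32 + 35 + 2 + 2 + 21 = 127.
One more key then forces some type to 36, so 127 + 1 = 128.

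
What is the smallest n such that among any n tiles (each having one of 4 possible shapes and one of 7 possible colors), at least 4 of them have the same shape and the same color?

85

There are 4 × 7 = 28 (shape, color) combinations acting as pigeonholes.
With 28 × 3 = 84 tiles we could place exactly 3 in each, with no (shape, color) pair reaching 4.
One more forces some (shape, color) pair to hold 4, so 84 + 1 = 85.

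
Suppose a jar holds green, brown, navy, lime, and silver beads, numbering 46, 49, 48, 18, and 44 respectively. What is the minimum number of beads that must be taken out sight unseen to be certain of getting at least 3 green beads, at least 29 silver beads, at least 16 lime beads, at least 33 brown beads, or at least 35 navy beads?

The worst case stops just short of every target: 2 green, 32 brown, 34 navy, 15 lime, 28 silver — 2 + 32 + 34 + 15 + 28 = 111 beads.
One more bead must push some color to its target, so 111 + 1 = 112.

112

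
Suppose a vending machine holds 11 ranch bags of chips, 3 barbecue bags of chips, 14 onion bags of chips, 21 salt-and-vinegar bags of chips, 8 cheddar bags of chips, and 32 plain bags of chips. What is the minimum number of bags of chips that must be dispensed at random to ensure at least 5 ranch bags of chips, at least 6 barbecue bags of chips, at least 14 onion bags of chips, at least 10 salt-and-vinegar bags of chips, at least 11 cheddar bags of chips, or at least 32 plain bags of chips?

The worst case stops just short of every target: 4 ranch, all 3 barbecue, 13 onion, 9 salt-and-vinegar, all 8 cheddar, 31 plain — 4 + 3 + 13 + 9 + 8 + 31 = 68 bags of chips.
One more bag of chips must push some flavor to its target, so 68 + 1 = 69.

69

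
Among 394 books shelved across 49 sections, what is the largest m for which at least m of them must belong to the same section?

9

The 394 books fall into 49 sections.
If each of the 49 sections held at most 8, the total would be at most 49 × 8 = 392 < 394, a contradiction.
So at least one holds ⌈394/49⌉ = 9.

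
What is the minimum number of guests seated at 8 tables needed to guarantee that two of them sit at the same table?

9

There are 8 tables acting as pigeonholes.
With 8 guests we could place one in each, avoiding any repeat.
One more forces some class to hold 2, so 8 + 1 = 9.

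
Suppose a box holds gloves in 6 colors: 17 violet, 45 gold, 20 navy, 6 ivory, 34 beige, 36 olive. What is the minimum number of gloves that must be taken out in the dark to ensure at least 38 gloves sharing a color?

151

In the worst case we take at most 37 of each color, but all 17 violet, all 20 navy, all 6 ivory, all 34 beige, and all 36 olive (fewer than 37), giving 17 + 37 + 20 + 6 + 34 + 36 = 150.
One more glove then forces some color to 38, so 150 + 1 = 151.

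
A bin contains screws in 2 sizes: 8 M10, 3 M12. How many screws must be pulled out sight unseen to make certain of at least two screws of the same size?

The worst case takes 1 screw of each size without reaching 2 of any: 2 × 1 = 2.
The next screw must bring some size to 2, so 2 + 1 = 3.

3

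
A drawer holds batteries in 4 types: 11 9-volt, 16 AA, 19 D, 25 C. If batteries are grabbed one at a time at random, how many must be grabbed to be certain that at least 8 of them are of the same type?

29

Treat the 4 types as pigeonholes.
The worst case takes 7 batteries of each type without reaching 8 of any: 4 × 7 = 28.
The next battery must bring some type to 8, so 28 + 1 = 29.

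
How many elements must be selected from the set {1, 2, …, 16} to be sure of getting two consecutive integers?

9

Partition {1, …, 16} into 8 pairs: {1,2}, {3,4}, …, {15,16}.
Choosing 8 integers — say the 8 even numbers 2, 4, …, 16 — takes one from each pair and avoids the property.
Choosing 9 forces two into the same pair by pigeonhole, and those are consecutive. So 9.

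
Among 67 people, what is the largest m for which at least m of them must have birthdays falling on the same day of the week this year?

The 67 people fall into 7 days of the week.
If each of the 7 days of the week held at most 9, the total would be at most 7 × 9 = 63 < 67, a contradiction.
So at least one holds ⌈67/7⌉ = 10.

10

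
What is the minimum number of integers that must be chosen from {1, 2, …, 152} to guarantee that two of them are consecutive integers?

Partition {1, …, 152} into 76 pairs: {1,2}, {3,4}, …, {151,152}.
Choosing 76 integers — say the 76 even numbers 2, 4, …, 152 — takes one from each pair and avoids the property.
Choosing 77 forces two into the same pair by pigeonhole, and those are consecutive. So 77.

77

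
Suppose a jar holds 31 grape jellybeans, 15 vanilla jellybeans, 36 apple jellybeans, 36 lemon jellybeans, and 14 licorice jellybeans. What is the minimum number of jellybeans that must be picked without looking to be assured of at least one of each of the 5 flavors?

The hardest flavor to obtain is licorice: we could draw every other jellybean first — 132 − 14 = 118 jellybeans — without a single licorice one.
The next draw must be licorice, so 118 + 1 = 119.

119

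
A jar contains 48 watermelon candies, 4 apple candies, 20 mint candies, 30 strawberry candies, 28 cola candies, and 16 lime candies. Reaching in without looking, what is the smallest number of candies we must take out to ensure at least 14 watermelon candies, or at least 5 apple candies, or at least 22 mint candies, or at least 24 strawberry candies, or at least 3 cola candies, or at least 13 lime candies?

75

The worst case stops just short of every target: 13 watermelon, 4 apple, all 20 mint, 23 strawberry, 2 cola, 12 lime — 13 + 4 + 20 + 23 + 2 + 12 = 74 candies.
One more candy must push some flavor to its target, so 74 + 1 = 75.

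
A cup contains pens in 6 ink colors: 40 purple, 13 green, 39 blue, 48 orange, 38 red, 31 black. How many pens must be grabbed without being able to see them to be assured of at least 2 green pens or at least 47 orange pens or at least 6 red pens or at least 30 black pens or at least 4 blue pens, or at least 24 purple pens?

Each of the 6 ink colors has its own threshold; avoid all of them simultaneously.
The worst case stops just short of every target: 23 purple, 1 green, 3 blue, 46 orange, 5 red, 29 black — 23 + 1 + 3 + 46 + 5 + 29 = 107 pens.
One more pen must push some ink color to its target, so 107 + 1 = 108.

108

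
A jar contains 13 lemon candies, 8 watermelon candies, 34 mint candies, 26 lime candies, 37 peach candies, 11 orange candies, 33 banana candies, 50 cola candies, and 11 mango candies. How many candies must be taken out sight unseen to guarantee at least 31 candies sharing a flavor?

Treat the 9 flavors as pigeonholes.
In the worst case we take at most 30 of each flavor, but all 13 lemon, all 8 watermelon, all 26 lime, all 11 orange, and all 11 mango (fewer than 30), giving 13 + 8 + 30 + 26 + 30 + 11 + 30 + 30 + 11 = 189.
One more candy then forces some flavor to 31, so 189 + 1 = 190.

190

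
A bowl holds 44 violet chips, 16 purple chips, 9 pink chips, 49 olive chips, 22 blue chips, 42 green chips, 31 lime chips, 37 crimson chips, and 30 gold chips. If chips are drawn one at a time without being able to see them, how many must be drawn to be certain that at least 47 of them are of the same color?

278

In the worst case we take at most 46 of each color, but all 44 violet, all 16 purple, all 9 pink, all 22 blue, all 42 green, all 31 lime, all 37 crimson, and all 30 gold (fewer than 46), giving 44 + 16 + 9 + 46 + 22 + 42 + 31 + 37 + 30 = 277.
One more chip then forces some color to 47, so 277 + 1 = 278.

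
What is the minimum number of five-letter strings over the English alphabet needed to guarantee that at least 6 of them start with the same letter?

131

There are 26 possible first letters acting as pigeonholes.
With 26 × 5 = 130 five-letter strings over the English alphabet we could place exactly 5 in each, with no class reaching 6.
One more forces some class to hold 6, so 130 + 1 = 131.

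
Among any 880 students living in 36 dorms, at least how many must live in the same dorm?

25

The 880 students fall into 36 dorms.
If each of the 36 dorms held at most 24, the total would be at most 36 × 24 = 864 < 880, a contradiction.
So at least one holds ⌈880/36⌉ = 25.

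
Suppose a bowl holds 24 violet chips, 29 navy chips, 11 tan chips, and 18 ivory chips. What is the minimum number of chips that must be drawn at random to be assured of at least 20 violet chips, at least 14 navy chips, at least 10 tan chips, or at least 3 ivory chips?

44

The worst case stops just short of every target: 19 violet, 13 navy, 9 tan, 2 ivory — 19 + 13 + 9 + 2 = 43 chips.
One more chip must push some color to its target, so 43 + 1 = 44.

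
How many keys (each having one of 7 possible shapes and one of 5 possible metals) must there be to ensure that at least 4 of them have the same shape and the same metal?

There are 7 × 5 = 35 (shape, metal) combinations acting as pigeonholes.
With 35 × 3 = 105 keys we could place exactly 3 in each, with no (shape, metal) pair reaching 4.
One more forces some (shape, metal) pair to hold 4, so 105 + 1 = 106.

106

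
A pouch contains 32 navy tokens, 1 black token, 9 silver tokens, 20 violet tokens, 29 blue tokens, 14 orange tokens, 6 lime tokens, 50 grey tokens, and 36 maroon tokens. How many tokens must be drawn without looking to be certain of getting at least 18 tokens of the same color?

Treat the 9 colors as pigeonholes.
In the worst case we take at most 17 of each color, but all 1 black, all 9 silver, all 14 orange, and all 6 lime (fewer than 17), giving 17 + 1 + 9 + 17 + 17 + 14 + 6 + 17 + 17 = 115.
One more token then forces some color to 18, so 115 + 1 = 116.

116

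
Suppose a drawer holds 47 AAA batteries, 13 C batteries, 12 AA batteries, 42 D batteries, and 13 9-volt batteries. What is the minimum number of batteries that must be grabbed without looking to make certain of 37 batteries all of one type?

Treat the 5 types as pigeonholes.
In the worst case we take at most 36 of each type, but all 13 C, all 12 AA, and all 13 9-volt (fewer than 36), giving 36 + 13 + 12 + 36 + 13 = 110.
One more battery then forces some type to 37, so 110 + 1 = 111.

111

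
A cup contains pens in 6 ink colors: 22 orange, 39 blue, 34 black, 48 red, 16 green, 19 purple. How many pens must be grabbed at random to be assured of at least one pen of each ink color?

The hardest ink color to obtain is green: we could draw every other pen first — 178 − 16 = 162 pens — without a single green one.
The next draw must be green, so 162 + 1 = 163.

163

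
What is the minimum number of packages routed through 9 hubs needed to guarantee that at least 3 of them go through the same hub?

19

There are 9 hubs acting as pigeonholes.
With 9 × 2 = 18 packages we could place exactly 2 in each, with no class reaching 3.
One more forces some class to hold 3, so 18 + 1 = 19.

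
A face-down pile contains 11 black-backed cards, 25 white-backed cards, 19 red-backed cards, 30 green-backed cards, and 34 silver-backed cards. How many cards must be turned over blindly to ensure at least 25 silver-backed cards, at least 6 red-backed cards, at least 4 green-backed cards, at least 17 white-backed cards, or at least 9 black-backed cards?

57

Each of the 5 back colors has its own threshold; avoid all of them simultaneously.
The worst case stops just short of every target: 8 black-backed, 16 white-backed, 5 red-backed, 3 green-backed, 24 silver-backed — 8 + 16 + 5 + 3 + 24 = 56 cards.
One more card must push some back color to its target, so 56 + 1 = 57.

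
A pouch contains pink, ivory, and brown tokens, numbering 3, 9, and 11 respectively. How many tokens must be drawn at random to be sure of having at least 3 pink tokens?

The worst case draws every non-pink token first: 9 + 11 = 20.
The next 3 draws are then forced to be pink, giving 20 + 3 = 23.

23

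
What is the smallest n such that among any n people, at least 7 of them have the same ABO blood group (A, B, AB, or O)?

There are 4 ABO blood groups acting as pigeonholes.
With 4 × 6 = 24 people we could place exactly 6 in each, with no class reaching 7.
One more forces some class to hold 7, so 24 + 1 = 25.

25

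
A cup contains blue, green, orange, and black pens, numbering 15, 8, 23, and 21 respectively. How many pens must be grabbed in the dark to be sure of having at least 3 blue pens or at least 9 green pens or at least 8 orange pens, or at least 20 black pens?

Each of the 4 ink colors has its own threshold; avoid all of them simultaneously.
The worst case stops just short of every target: 2 blue, 8 green, 7 orange, 19 black — 2 + 8 + 7 + 19 = 36 pens.
One more pen must push some ink color to its target, so 36 + 1 = 37.

37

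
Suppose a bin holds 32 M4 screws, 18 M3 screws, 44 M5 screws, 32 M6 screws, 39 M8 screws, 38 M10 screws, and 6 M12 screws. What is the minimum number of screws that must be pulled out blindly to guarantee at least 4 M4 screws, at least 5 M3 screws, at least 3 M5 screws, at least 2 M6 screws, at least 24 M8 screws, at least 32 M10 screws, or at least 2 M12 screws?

66

The worst case stops just short of every target: 3 M4, 4 M3, 2 M5, 1 M6, 23 M8, 31 M10, 1 M12 — 3 + 4 + 2 + 1 + 23 + 31 + 1 = 65 screws.
One more screw must push some size to its target, so 65 + 1 = 66.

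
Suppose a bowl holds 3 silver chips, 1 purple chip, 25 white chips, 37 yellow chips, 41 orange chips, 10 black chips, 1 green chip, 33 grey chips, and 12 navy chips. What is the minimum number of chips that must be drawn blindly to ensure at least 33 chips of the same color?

In the worst case we take at most 32 of each color, but all 3 silver, all 1 purple, all 25 white, all 10 black, all 1 green, and all 12 navy (fewer than 32), giving 3 + 1 + 25 + 32 + 32 + 10 + 1 + 32 + 12 = 148.
One more chip then forces some color to 33, so 148 + 1 = 149.

149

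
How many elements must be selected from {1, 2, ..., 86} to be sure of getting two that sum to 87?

Partition {1, …, 86} into 43 pairs: {1,86}, {2,85}, …, {43,44}.
Choosing 43 integers — say the integers 1 through 43 — takes one from each pair and avoids the property.
Choosing 44 forces two into the same pair by pigeonhole, and those sum to 87. So 44.

44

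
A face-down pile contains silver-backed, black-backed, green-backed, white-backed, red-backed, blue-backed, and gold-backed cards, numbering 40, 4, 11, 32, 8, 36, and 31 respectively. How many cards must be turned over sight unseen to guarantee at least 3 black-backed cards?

The worst case draws every non-black-backed card first: 40 + 11 + 32 + 8 + 36 + 31 = 158.
The next 3 draws are then forced to be black-backed, giving 158 + 3 = 161.

161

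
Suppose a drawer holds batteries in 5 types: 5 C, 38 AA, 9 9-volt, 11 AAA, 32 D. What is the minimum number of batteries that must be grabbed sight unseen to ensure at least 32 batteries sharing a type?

In the worst case we take at most 31 of each type, but all 5 C, all 9 9-volt, and all 11 AAA (fewer than 31), giving 5 + 31 + 9 + 11 + 31 = 87.
One more battery then forces some type to 32, so 87 + 1 = 88.

88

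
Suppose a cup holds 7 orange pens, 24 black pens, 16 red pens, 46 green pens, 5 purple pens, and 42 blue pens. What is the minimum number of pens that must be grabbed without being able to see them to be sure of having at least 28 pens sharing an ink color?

Treat the 6 ink colors as pigeonholes.
In the worst case we take at most 27 of each ink color, but all 7 orange, all 24 black, all 16 red, and all 5 purple (fewer than 27), giving 7 + 24 + 16 + 27 + 5 + 27 = 106.
One more pen then forces some ink color to 28, so 106 + 1 = 107.

107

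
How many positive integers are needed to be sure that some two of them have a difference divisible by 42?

43

Two integers differ by a multiple of 42 exactly when they share a remainder mod 42.
There are 42 residue classes mod 42, so 42 integers can all lie in distinct classes.
One more integer must repeat a residue, giving a difference divisible by 42. So n = 42 + 1 = 43.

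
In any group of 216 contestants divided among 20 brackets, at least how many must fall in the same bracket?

11

If each of the 20 brackets held at most 10, the total would be at most 20 × 10 = 200 < 216, a contradiction.
So at least one holds ⌈216/20⌉ = 11.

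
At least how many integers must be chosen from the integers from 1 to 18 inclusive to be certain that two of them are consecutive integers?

Partition {1, …, 18} into 9 pairs: {1,2}, {3,4}, …, {17,18}.
Choosing 9 integers — say the 9 even numbers 2, 4, …, 18 — takes one from each pair and avoids the property.
Choosing 10 forces two into the same pair by pigeonhole, and those are consecutive. So 10.

10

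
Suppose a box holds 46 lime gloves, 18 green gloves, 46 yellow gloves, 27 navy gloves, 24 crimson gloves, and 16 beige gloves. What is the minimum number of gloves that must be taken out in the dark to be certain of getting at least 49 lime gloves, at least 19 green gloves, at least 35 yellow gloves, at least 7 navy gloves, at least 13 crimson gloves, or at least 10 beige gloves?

126

The worst case stops just short of every target: all 46 lime, 18 green, 34 yellow, 6 navy, 12 crimson, 9 beige — 46 + 18 + 34 + 6 + 12 + 9 = 125 gloves.
One more glove must push some color to its target, so 125 + 1 = 126.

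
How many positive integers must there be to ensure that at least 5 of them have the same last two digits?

There are 100 possible two-digit endings acting as pigeonholes.
With 100 × 4 = 400 positive integers we could place exactly 4 in each, with no class reaching 5.
One more forces some class to hold 5, so 400 + 1 = 401.

401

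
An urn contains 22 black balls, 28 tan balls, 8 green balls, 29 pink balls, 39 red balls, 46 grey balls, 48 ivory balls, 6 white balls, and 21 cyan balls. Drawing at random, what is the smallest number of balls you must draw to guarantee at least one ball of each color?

242

The hardest color to obtain is white: we could draw every other ball first — 247 − 6 = 241 balls — without a single white one.
The next draw must be white, so 241 + 1 = 242.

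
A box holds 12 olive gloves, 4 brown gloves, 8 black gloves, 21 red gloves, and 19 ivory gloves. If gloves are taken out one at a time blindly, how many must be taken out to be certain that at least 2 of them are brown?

62

The worst case draws every non-brown glove first: 12 + 8 + 21 + 19 = 60.
The next 2 draws are then forced to be brown, giving 60 + 2 = 62.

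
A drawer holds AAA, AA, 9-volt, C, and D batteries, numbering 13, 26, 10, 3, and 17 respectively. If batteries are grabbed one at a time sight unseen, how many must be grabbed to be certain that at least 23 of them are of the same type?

Treat the 5 types as pigeonholes.
In the worst case we take at most 22 of each type, but all 13 AAA, all 10 9-volt, all 3 C, and all 17 D (fewer than 22), giving 13 + 22 + 10 + 3 + 17 = 65.
One more battery then forces some type to 23, so 65 + 1 = 66.

66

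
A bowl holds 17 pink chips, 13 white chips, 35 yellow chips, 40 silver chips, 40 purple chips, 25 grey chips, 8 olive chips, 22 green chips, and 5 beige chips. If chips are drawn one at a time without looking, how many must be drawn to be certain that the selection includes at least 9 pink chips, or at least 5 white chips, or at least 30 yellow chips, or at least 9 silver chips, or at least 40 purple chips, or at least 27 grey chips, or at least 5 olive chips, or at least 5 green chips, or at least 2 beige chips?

123

The worst case stops just short of every target: 8 pink, 4 white, 29 yellow, 8 silver, 39 purple, all 25 grey, 4 olive, 4 green, 1 beige — 8 + 4 + 29 + 8 + 39 + 25 + 4 + 4 + 1 = 122 chips.
One more chip must push some color to its target, so 122 + 1 = 123.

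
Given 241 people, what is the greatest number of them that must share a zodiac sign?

21

There are 12 zodiac signs, which serve as the pigeonholes.
If each of the 12 zodiac signs held at most 20, the total would be at most 12 × 20 = 240 < 241, a contradiction.
So at least one holds ⌈241/12⌉ = 21.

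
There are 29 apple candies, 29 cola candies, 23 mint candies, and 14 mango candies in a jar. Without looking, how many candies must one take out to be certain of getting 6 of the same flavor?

21

Treat the 4 flavors as pigeonholes.
The worst case takes 5 candies of each flavor without reaching 6 of any: 4 × 5 = 20.
The next candy must bring some flavor to 6, so 20 + 1 = 21.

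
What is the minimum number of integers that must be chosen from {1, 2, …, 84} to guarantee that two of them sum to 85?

Partition {1, …, 84} into 42 pairs: {1,84}, {2,83}, …, {42,43}.
Choosing 42 integers — say the integers 1 through 42 — takes one from each pair and avoids the property.
Choosing 43 forces two into the same pair by pigeonhole, and those sum to 85. So 43.

43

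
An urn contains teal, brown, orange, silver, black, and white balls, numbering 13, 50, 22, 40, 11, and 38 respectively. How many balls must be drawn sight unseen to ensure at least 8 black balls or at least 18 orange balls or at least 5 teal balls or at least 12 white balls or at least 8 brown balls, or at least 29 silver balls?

75

Each of the 6 colors has its own threshold; avoid all of them simultaneously.
The worst case stops just short of every target: 4 teal, 7 brown, 17 orange, 28 silver, 7 black, 11 white — 4 + 7 + 17 + 28 + 7 + 11 = 74 balls.
One more ball must push some color to its target, so 74 + 1 = 75.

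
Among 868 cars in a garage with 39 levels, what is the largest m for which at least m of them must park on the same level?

If each of the 39 levels held at most 22, the total would be at most 39 × 22 = 858 < 868, a contradiction.
So at least one holds ⌈868/39⌉ = 23.

23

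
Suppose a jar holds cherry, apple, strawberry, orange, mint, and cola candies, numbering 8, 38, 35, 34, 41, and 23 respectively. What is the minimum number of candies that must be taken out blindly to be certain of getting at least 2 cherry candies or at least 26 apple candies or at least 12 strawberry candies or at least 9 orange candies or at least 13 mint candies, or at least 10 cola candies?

The worst case stops just short of every target: 1 cherry, 25 apple, 11 strawberry, 8 orange, 12 mint, 9 cola — 1 + 25 + 11 + 8 + 12 + 9 = 66 candies.
One more candy must push some flavor to its target, so 66 + 1 = 67.

67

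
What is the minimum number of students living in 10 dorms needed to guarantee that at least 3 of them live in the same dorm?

21

There are 10 dorms acting as pigeonholes.
With 10 × 2 = 20 students we could place exactly 2 in each, with no class reaching 3.
One more forces some class to hold 3, so 20 + 1 = 21.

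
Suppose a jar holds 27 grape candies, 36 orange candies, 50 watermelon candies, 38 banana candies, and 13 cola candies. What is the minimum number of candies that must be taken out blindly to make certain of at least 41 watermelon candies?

155

The worst case draws every non-watermelon candy first: 27 + 36 + 38 + 13 = 114.
The next 41 draws are then forced to be watermelon, giving 114 + 41 = 155.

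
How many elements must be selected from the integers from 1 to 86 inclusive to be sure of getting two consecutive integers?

44

Partition {1, …, 86} into 43 pairs: {1,2}, {3,4}, …, {85,86}.
Choosing 43 integers — say the 43 even numbers 2, 4, …, 86 — takes one from each pair and avoids the property.
Choosing 44 forces two into the same pair by pigeonhole, and those are consecutive. So 44.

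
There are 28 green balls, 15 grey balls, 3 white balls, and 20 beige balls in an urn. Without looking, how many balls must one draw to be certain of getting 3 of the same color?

The worst case takes 2 balls of each color without reaching 3 of any: 4 × 2 = 8.
The next ball must bring some color to 3, so 8 + 1 = 9.

9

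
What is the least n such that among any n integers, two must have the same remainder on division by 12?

13

Use the pigeonhole principle on residue classes: two integers differ by a multiple of 12 exactly when they share a remainder mod 12.
There are 12 residue classes mod 12, so 12 integers can all lie in distinct classes.
One more integer must repeat a residue, giving a difference divisible by 12. So n = 12 + 1 = 13.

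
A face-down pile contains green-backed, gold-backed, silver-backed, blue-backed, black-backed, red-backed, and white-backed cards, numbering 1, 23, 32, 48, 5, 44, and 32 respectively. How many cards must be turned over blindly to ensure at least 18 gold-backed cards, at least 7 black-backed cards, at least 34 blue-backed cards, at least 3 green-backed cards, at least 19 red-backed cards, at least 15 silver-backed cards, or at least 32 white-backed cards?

120

The worst case stops just short of every target: all 1 green-backed, 17 gold-backed, 14 silver-backed, 33 blue-backed, all 5 black-backed, 18 red-backed, 31 white-backed — 1 + 17 + 14 + 33 + 5 + 18 + 31 = 119 cards.
One more card must push some back color to its target, so 119 + 1 = 120.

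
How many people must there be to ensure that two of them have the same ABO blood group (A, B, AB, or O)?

There are 4 ABO blood groups acting as pigeonholes.
With 4 people we could place one in each, avoiding any repeat.
One more forces some class to hold 2, so 4 + 1 = 5.

5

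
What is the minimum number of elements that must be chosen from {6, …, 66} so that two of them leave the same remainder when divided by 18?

Group the integers by remainder mod 18; there are 18 residue classes, each nonempty in this range.
Choosing one from each class (18 integers) avoids any shared remainder.
One more choice must repeat a class, so two differ by a multiple of 18. Hence 18 + 1 = 19.

19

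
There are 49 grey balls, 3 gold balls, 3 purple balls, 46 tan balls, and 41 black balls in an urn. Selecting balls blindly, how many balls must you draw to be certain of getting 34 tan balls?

To avoid tan balls as long as possible, exhaust the other 4 colors first.
The worst case draws every non-tan ball first: 49 + 3 + 3 + 41 = 96.
The next 34 draws are then forced to be tan, giving 96 + 34 = 130.

130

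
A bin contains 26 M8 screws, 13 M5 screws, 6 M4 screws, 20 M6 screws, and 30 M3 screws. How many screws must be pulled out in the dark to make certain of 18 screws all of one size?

71

In the worst case we take at most 17 of each size, but all 13 M5 and all 6 M4 (fewer than 17), giving 17 + 13 + 6 + 17 + 17 = 70.
One more screw then forces some size to 18, so 70 + 1 = 71.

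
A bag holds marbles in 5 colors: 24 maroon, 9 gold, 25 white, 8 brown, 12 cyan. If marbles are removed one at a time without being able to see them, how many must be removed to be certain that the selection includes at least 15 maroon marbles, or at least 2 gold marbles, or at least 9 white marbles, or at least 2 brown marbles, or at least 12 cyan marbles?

36

Each of the 5 colors has its own threshold; avoid all of them simultaneously.
The worst case stops just short of every target: 14 maroon, 1 gold, 8 white, 1 brown, 11 cyan — 14 + 1 + 8 + 1 + 11 = 35 marbles.
One more marble must push some color to its target, so 35 + 1 = 36.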